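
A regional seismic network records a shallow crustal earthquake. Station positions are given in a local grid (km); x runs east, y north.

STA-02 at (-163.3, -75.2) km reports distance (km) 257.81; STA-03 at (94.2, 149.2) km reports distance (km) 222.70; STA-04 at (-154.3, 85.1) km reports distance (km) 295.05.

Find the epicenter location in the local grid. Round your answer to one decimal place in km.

(94.5, -73.5)

Circle about each station: (x + 163.3)² + (y + 75.2)² = 257.81²; (x − 94.2)² + (y − 149.2)² = 222.70²; (x + 154.3)² + (y − 85.1)² = 295.05².
Subtracting the STA-02 equation from the STA-03 and STA-04 equations removes the quadratic terms:
515.0 x + 448.8 y = 15683.06
18.0 x + 320.6 y = -21859.94
Solving the 2×2 system: x ≈ 94.5, y ≈ -73.5 km.
Check against STA-02 (with the unrounded x, y): √((x + 163.3)²+(y + 75.2)²) = 257.80 ≈ 257.81 km. ✓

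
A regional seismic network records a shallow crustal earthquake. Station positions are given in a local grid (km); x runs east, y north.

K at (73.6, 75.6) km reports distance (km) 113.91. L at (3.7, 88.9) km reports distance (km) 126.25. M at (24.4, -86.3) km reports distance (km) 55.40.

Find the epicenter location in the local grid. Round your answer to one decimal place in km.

Circle about each station: (x − 73.6)² + (y − 75.6)² = 113.91²; (x − 3.7)² + (y − 88.9)² = 126.25²; (x − 24.4)² + (y + 86.3)² = 55.40².
Subtracting pairs of circle equations eliminates x²+y² and gives linear equations (the radical axes):
-139.8 x + 26.6 y = -6178.99
-98.4 x − 323.8 y = 6817.06
Solving the 2×2 system: x ≈ 38.0, y ≈ -32.6 km.

(38.0, -32.6)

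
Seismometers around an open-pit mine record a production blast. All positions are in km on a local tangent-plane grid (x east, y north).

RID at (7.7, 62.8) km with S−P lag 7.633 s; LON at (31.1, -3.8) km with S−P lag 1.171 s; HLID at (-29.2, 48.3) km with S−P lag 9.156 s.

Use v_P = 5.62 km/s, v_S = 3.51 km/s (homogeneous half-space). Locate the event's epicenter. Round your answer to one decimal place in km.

x ≈ 41.4 km, y ≈ -0.1 km

Distance from S−P lag: d = Δt · v_P v_S / (v_P − v_S) = Δt · (5.62·3.51)/(5.62−3.51) ≈ 9.3489·Δt.
So d_RID = 71.36, d_LON = 10.95, d_HLID = 85.60 km.
Circle about each station: (x − 7.7)² + (y − 62.8)² = 71.36²; (x − 31.1)² + (y + 3.8)² = 10.95²; (x + 29.2)² + (y − 48.3)² = 85.60².
Subtracting the RID equation from the LON and HLID equations removes the quadratic terms:
46.8 x − 133.2 y = 1950.87
-73.8 x − 29.0 y = -3052.71
Solving the 2×2 system: x ≈ 41.4, y ≈ -0.1 km.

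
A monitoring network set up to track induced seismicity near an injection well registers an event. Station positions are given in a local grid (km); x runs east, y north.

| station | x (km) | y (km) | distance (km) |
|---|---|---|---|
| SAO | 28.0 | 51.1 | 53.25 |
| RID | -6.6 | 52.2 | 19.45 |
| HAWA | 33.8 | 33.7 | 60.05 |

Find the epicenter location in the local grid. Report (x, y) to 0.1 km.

Circle about each station: (x − 28.0)² + (y − 51.1)² = 53.25²; (x + 6.6)² + (y − 52.2)² = 19.45²; (x − 33.8)² + (y − 33.7)² = 60.05².
Subtracting pairs of circle equations eliminates x²+y² and gives linear equations (the radical axes):
-69.2 x + 2.2 y = 1830.45
11.6 x − 34.8 y = -1887.52
Solving the 2×2 system: x ≈ -25.0, y ≈ 45.9 km.

x ≈ -25.0 km, y ≈ 45.9 km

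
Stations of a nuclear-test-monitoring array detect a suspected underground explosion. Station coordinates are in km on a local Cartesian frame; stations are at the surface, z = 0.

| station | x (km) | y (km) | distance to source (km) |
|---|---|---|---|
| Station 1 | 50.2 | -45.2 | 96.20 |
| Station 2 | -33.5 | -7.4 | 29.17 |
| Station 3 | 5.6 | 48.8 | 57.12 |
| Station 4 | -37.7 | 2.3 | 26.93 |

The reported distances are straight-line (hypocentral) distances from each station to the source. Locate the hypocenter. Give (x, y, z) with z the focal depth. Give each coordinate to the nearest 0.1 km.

Each station gives a sphere (x−x_i)² + (y−y_i)² + z² = d_i² (stations at z=0).
Subtracting the Station 1 sphere from Station 2 and Station 3: z² cancels, leaving linear equations in x and y:
-167.4 x + 75.6 y = 5017.48
-89.2 x + 188.0 y = 3841.47
Solving: x ≈ -26.402, y ≈ 7.906 km (keep extra digits for the depth step; rounded: -26.4, 7.9).
Then from the Station 1 sphere: z² = 96.20² − (x − 50.2)² − (y + 45.2)² with x = -26.402, y = 7.906, so z ≈ 23.798 ≈ 23.8 km.
Check against Station 4 (with the unrounded solution): distance 26.93 ≈ 26.93 km. ✓

(-26.4, 7.9, 23.8)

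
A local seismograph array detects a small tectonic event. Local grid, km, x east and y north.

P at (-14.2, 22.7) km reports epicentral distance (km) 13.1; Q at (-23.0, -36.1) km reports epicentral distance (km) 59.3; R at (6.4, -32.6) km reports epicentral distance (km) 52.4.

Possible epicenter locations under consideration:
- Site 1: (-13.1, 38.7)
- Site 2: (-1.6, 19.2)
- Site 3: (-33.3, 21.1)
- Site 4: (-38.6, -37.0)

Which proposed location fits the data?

Site 2

For each candidate, compare |candidate − station| to the reported distance:
Site 1: residuals P 2.9, Q 16.2, R 21.5 → max 21.5 km
Site 2: residuals P 0.0, Q 0.0, R 0.0 → max 0.0 km
Site 3: residuals P 6.1, Q 1.2, R 14.4 → max 14.4 km
Site 4: residuals P 51.4, Q 43.7, R 7.2 → max 51.4 km
Only Site 2 has all residuals ≈ 0.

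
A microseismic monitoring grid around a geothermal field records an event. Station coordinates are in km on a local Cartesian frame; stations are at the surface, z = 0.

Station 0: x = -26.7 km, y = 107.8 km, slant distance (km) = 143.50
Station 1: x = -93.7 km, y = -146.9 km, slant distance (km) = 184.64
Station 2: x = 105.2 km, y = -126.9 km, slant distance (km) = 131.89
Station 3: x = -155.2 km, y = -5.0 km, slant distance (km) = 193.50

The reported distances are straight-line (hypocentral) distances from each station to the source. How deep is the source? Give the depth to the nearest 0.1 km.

z ≈ 28.0 km

Each station gives a sphere (x−x_i)² + (y−y_i)² + z² = d_i² (stations at z=0).
Subtracting the Station 0 sphere from Station 1 and Station 2: z² cancels, leaving linear equations in x and y:
-134.0 x − 509.4 y = 4525.89
263.8 x − 469.4 y = 18034.20
Solving: x ≈ 35.798, y ≈ -18.302 km (keep extra digits for the depth step; rounded: 35.8, -18.3).
Then from the Station 0 sphere: z² = 143.50² − (x + 26.7)² − (y − 107.8)² with x = 35.798, y = -18.302, so z ≈ 28.010 ≈ 28.0 km.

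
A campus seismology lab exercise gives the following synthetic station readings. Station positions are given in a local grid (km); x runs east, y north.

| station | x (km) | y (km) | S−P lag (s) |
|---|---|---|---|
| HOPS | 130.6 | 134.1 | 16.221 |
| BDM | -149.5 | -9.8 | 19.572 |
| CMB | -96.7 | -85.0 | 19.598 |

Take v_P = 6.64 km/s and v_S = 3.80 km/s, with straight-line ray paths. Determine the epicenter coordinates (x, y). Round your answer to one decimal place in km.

x ≈ 14.0 km, y ≈ 49.4 km

Distance from S−P lag: d = Δt · v_P v_S / (v_P − v_S) = Δt · (6.64·3.80)/(6.64−3.80) ≈ 8.8845·Δt.
So d_HOPS = 144.12, d_BDM = 173.89, d_CMB = 174.12 km.
Circle about each station: (x − 130.6)² + (y − 134.1)² = 144.12²; (x + 149.5)² + (y + 9.8)² = 173.89²; (x + 96.7)² + (y + 85.0)² = 174.12².
Subtracting the HOPS equation from the BDM and CMB equations removes the quadratic terms:
-560.2 x − 287.8 y = -22060.04
-454.6 x − 438.2 y = -28010.48
Solving the 2×2 system: x ≈ 14.0, y ≈ 49.4 km.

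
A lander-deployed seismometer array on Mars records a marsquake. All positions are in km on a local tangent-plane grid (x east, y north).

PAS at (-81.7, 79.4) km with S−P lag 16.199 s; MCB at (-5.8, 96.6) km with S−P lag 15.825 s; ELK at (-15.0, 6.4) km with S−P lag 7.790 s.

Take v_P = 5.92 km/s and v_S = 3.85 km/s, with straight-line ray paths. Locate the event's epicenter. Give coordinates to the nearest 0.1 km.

Distance from S−P lag: d = Δt · v_P v_S / (v_P − v_S) = Δt · (5.92·3.85)/(5.92−3.85) ≈ 11.0106·Δt.
So d_PAS = 178.36, d_MCB = 174.24, d_ELK = 85.77 km.
Circle about each station: (x + 81.7)² + (y − 79.4)² = 178.36²; (x + 5.8)² + (y − 96.6)² = 174.24²; (x + 15.0)² + (y − 6.4)² = 85.77².
Subtracting the PAS equation from the MCB and ELK equations removes the quadratic terms:
151.8 x + 34.4 y = -2161.34
133.4 x − 146.0 y = 11742.51
Solving the 2×2 system: x ≈ 3.3, y ≈ -77.4 km.

3.3 km east, -77.4 km north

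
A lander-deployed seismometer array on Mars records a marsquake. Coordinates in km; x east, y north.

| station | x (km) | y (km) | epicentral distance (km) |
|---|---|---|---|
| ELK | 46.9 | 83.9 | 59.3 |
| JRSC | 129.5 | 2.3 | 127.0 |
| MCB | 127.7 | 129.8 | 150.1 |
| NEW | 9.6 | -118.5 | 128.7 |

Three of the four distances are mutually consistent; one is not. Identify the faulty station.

NEW

Solve using three stations at a time. Using ELK, JRSC, MCB (subtract circle equations pairwise → linear system) gives (x, y) ≈ (8.0, 39.2).
Distances from that point to each station vs reported:
  ELK: calculated 59.2 vs reported 59.3 → residual 0.1 km
  JRSC: calculated 126.9 vs reported 127.0 → residual 0.1 km
  MCB: calculated 150.1 vs reported 150.1 → residual 0.0 km
  NEW: calculated 157.8 vs reported 128.7 → residual 29.1 km
ELK, JRSC, MCB are mutually consistent (residuals ≈ 0); NEW is off by 29.1 km.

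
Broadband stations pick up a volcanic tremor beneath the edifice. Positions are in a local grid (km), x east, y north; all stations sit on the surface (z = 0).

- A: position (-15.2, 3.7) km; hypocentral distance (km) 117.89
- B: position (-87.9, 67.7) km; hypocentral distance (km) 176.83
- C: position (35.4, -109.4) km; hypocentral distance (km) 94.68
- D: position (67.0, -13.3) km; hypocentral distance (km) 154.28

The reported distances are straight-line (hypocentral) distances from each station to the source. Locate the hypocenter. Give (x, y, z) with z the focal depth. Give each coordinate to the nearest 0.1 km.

Each station gives a sphere (x−x_i)² + (y−y_i)² + z² = d_i² (stations at z=0).
Subtracting the A sphere from B and C: z² cancels, leaving linear equations in x and y:
-145.4 x + 128.0 y = -5305.83
101.2 x − 226.2 y = 17910.54
Solving: x ≈ -54.794, y ≈ -103.695 km (keep extra digits for the depth step; rounded: -54.8, -103.7).
Then from the A sphere: z² = 117.89² − (x + 15.2)² − (y − 3.7)² with x = -54.794, y = -103.695, so z ≈ 28.226 ≈ 28.2 km.

x ≈ -54.8 km, y ≈ -103.7 km, depth ≈ 28.2 km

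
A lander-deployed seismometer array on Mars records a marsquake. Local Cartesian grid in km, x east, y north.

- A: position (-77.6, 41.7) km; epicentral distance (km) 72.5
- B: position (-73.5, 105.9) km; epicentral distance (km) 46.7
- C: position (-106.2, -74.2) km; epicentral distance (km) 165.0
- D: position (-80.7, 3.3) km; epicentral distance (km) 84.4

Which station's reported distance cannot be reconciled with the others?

A

Solve using three stations at a time. Using B, C, D (subtract circle equations pairwise → linear system) gives (x, y) ≈ (-37.8, 75.9).
Distances from that point to each station vs reported:
  A: calculated 52.5 vs reported 72.5 → residual 20.0 km
  B: calculated 46.6 vs reported 46.7 → residual 0.1 km
  C: calculated 165.0 vs reported 165.0 → residual 0.0 km
  D: calculated 84.4 vs reported 84.4 → residual 0.0 km
B, C, D are mutually consistent (residuals ≈ 0); A is off by 20.0 km.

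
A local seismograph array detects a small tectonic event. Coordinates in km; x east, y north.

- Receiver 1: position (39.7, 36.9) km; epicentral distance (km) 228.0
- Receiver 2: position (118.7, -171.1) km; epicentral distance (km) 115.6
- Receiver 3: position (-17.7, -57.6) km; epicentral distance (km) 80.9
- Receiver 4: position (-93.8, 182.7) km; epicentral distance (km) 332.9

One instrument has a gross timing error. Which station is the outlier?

Solve using three stations at a time. Using Receiver 2, Receiver 3, Receiver 4 (subtract circle equations pairwise → linear system) gives (x, y) ≈ (9.3, -133.8).
Distances from that point to each station vs reported:
  Receiver 1: calculated 173.4 vs reported 228.0 → residual 54.6 km
  Receiver 2: calculated 115.6 vs reported 115.6 → residual 0.0 km
  Receiver 3: calculated 80.9 vs reported 80.9 → residual 0.0 km
  Receiver 4: calculated 332.9 vs reported 332.9 → residual 0.0 km
Receiver 2, Receiver 3, Receiver 4 are mutually consistent (residuals ≈ 0); Receiver 1 is off by 54.6 km.

Receiver 1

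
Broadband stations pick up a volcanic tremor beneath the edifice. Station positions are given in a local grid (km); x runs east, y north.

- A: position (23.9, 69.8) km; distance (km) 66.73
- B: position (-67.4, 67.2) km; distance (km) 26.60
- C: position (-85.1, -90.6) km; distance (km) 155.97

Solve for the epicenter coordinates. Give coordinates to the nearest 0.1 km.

Circle about each station: (x − 23.9)² + (y − 69.8)² = 66.73²; (x + 67.4)² + (y − 67.2)² = 26.60²; (x + 85.1)² + (y + 90.6)² = 155.97².
Subtracting pairs of circle equations eliminates x²+y² and gives linear equations (the radical axes):
-182.6 x − 5.2 y = 7360.68
-218.0 x − 320.8 y = -9866.63
Solving the 2×2 system: x ≈ -42.0, y ≈ 59.3 km.
Check against A (with the unrounded x, y): √((x − 23.9)²+(y − 69.8)²) = 66.73 ≈ 66.73 km. ✓

(-42.0, 59.3)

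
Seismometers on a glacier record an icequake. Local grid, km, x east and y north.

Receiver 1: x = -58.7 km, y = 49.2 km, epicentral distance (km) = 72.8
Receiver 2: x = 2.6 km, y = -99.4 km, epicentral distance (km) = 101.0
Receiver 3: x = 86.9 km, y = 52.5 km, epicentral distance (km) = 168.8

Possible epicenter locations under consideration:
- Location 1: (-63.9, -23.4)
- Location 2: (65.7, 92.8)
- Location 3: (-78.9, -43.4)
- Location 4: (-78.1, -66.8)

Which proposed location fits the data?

Location 1

For each candidate, compare |candidate − station| to the reported distance:
Location 1: residuals Receiver 1 0.0, Receiver 2 0.0, Receiver 3 0.0 → max 0.0 km
Location 2: residuals Receiver 1 59.0, Receiver 2 101.3, Receiver 3 123.3 → max 123.3 km
Location 3: residuals Receiver 1 22.0, Receiver 2 2.1, Receiver 3 22.7 → max 22.7 km
Location 4: residuals Receiver 1 44.8, Receiver 2 14.0, Receiver 3 34.8 → max 44.8 km
Only Location 1 has all residuals ≈ 0.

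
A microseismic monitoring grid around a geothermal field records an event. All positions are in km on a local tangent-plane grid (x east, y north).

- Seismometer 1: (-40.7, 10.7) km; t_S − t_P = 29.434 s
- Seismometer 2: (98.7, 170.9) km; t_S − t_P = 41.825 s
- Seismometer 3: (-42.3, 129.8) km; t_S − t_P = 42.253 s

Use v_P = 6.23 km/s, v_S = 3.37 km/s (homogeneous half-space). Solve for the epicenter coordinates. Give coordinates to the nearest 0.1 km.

Distance from S−P lag: d = Δt · v_P v_S / (v_P − v_S) = Δt · (6.23·3.37)/(6.23−3.37) ≈ 7.3409·Δt.
So d_Seismometer 1 = 216.07, d_Seismometer 2 = 307.03, d_Seismometer 3 = 310.18 km.
Circle about each station: (x + 40.7)² + (y − 10.7)² = 216.07²; (x − 98.7)² + (y − 170.9)² = 307.03²; (x + 42.3)² + (y − 129.8)² = 310.18².
Subtracting the Seismometer 1 equation from the Seismometer 2 and Seismometer 3 equations removes the quadratic terms:
278.8 x + 320.4 y = -10403.66
-3.2 x + 238.2 y = -32659.04
Solving the 2×2 system: x ≈ 118.4, y ≈ -135.5 km.
Check against Seismometer 1 (with the unrounded x, y): √((x + 40.7)²+(y − 10.7)²) = 216.10 ≈ 216.07 km. ✓

118.4 km east, -135.5 km north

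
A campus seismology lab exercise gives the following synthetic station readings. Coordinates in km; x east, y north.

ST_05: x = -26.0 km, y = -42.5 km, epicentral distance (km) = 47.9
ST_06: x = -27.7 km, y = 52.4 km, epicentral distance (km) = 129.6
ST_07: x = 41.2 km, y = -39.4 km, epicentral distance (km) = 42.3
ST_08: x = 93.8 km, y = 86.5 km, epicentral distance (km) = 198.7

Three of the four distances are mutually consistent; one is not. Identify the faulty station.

ST_08

Solve using three stations at a time. Using ST_05, ST_06, ST_07 (subtract circle equations pairwise → linear system) gives (x, y) ≈ (12.7, -70.7).
Distances from that point to each station vs reported:
  ST_05: calculated 47.9 vs reported 47.9 → residual 0.0 km
  ST_06: calculated 129.6 vs reported 129.6 → residual 0.0 km
  ST_07: calculated 42.3 vs reported 42.3 → residual 0.0 km
  ST_08: calculated 176.9 vs reported 198.7 → residual 21.8 km
ST_05, ST_06, ST_07 are mutually consistent (residuals ≈ 0); ST_08 is off by 21.8 km.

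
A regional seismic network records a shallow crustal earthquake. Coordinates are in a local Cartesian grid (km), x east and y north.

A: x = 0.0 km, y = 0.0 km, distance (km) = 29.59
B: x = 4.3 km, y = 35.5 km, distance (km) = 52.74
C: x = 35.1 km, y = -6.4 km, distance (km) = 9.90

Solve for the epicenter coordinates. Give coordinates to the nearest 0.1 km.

27.0 km east, -12.1 km north

Circle about each station: x² + y² = 29.59²; (x − 4.3)² + (y − 35.5)² = 52.74²; (x − 35.1)² + (y + 6.4)² = 9.90².
Subtracting pairs of circle equations eliminates x²+y² and gives linear equations (the radical axes):
8.6 x + 71.0 y = -627.20
70.2 x − 12.8 y = 2050.53
Solving the 2×2 system: x ≈ 27.0, y ≈ -12.1 km.
Check against A (with the unrounded x, y): √(x²+y²) = 29.59 ≈ 29.59 km. ✓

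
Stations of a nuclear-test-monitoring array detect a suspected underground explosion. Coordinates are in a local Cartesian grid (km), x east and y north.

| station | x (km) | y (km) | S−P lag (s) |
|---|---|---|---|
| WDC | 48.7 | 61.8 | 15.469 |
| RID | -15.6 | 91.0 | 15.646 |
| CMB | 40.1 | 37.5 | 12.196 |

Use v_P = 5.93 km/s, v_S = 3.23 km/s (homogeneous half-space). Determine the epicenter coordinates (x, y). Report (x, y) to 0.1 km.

Distance from S−P lag: d = Δt · v_P v_S / (v_P − v_S) = Δt · (5.93·3.23)/(5.93−3.23) ≈ 7.0940·Δt.
So d_WDC = 109.74, d_RID = 110.99, d_CMB = 86.52 km.
Circle about each station: (x − 48.7)² + (y − 61.8)² = 109.74²; (x + 15.6)² + (y − 91.0)² = 110.99²; (x − 40.1)² + (y − 37.5)² = 86.52².
Subtracting the WDC equation from the RID and CMB equations removes the quadratic terms:
-128.6 x + 58.4 y = 2057.52
-17.2 x − 48.6 y = 1380.49
Solving the 2×2 system: x ≈ -24.9, y ≈ -19.6 km.

x ≈ -24.9 km, y ≈ -19.6 km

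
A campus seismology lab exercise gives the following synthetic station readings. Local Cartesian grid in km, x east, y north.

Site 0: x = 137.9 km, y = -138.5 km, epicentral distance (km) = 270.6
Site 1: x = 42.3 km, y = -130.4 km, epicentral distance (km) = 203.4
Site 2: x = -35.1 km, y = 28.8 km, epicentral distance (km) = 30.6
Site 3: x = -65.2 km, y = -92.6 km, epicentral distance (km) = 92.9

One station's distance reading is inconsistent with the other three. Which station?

Solve using three stations at a time. Using Site 0, Site 1, Site 2 (subtract circle equations pairwise → linear system) gives (x, y) ≈ (-61.3, 44.6).
Distances from that point to each station vs reported:
  Site 0: calculated 270.6 vs reported 270.6 → residual 0.0 km
  Site 1: calculated 203.4 vs reported 203.4 → residual 0.0 km
  Site 2: calculated 30.6 vs reported 30.6 → residual 0.0 km
  Site 3: calculated 137.3 vs reported 92.9 → residual 44.4 km
Site 0, Site 1, Site 2 are mutually consistent (residuals ≈ 0); Site 3 is off by 44.4 km.

Site 3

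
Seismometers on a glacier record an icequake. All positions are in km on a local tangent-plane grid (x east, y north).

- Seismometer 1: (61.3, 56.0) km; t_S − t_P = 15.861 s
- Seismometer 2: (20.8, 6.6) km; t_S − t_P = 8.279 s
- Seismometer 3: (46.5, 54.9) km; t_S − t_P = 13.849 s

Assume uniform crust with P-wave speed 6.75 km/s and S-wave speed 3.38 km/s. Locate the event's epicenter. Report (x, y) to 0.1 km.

Distance from S−P lag: d = Δt · v_P v_S / (v_P − v_S) = Δt · (6.75·3.38)/(6.75−3.38) ≈ 6.7700·Δt.
So d_Seismometer 1 = 107.38, d_Seismometer 2 = 56.05, d_Seismometer 3 = 93.76 km.
Circle about each station: (x − 61.3)² + (y − 56.0)² = 107.38²; (x − 20.8)² + (y − 6.6)² = 56.05²; (x − 46.5)² + (y − 54.9)² = 93.76².
Subtracting pairs of circle equations eliminates x²+y² and gives linear equations (the radical axes):
-81.0 x − 98.8 y = 1971.37
-29.6 x − 2.2 y = 1022.10
Solving the 2×2 system: x ≈ -35.2, y ≈ 8.9 km.

(-35.2, 8.9)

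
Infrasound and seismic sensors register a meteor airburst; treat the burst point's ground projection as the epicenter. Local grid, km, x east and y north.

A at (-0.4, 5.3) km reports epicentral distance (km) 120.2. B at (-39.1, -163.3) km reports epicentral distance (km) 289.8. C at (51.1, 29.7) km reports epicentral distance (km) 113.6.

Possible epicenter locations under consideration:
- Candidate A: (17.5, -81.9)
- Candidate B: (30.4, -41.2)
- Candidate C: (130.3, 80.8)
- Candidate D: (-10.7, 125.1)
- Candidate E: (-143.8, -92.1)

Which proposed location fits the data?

Candidate D

For each candidate, compare |candidate − station| to the reported distance:
Candidate A: residuals A 31.2, B 190.7, C 2.9 → max 190.7 km
Candidate B: residuals A 64.4, B 149.3, C 39.7 → max 149.3 km
Candidate C: residuals A 30.7, B 7.3, C 19.3 → max 30.7 km
Candidate D: residuals A 0.0, B 0.0, C 0.1 → max 0.1 km
Candidate E: residuals A 53.2, B 163.2, C 116.2 → max 163.2 km
Only Candidate D has all residuals ≈ 0.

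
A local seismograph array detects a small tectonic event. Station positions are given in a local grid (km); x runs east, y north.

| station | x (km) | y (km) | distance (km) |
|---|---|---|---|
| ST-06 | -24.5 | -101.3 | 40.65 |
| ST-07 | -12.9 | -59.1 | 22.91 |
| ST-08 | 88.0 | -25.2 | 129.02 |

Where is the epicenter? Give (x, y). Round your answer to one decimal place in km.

Circle about each station: (x + 24.5)² + (y + 101.3)² = 40.65²; (x + 12.9)² + (y + 59.1)² = 22.91²; (x − 88.0)² + (y + 25.2)² = 129.02².
Subtracting the ST-06 equation from the ST-07 and ST-08 equations removes the quadratic terms:
23.2 x + 84.4 y = -6075.17
225.0 x + 152.2 y = -17476.64
Solving the 2×2 system: x ≈ -35.6, y ≈ -62.2 km.

x ≈ -35.6 km, y ≈ -62.2 km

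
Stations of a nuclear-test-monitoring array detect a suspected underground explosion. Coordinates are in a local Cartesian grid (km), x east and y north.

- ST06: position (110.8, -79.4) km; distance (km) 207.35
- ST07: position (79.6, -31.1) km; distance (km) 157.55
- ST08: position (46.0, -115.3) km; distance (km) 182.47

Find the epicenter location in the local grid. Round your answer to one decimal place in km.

Circle about each station: (x − 110.8)² + (y + 79.4)² = 207.35²; (x − 79.6)² + (y + 31.1)² = 157.55²; (x − 46.0)² + (y + 115.3)² = 182.47².
Subtracting pairs of circle equations eliminates x²+y² and gives linear equations (the radical axes):
-62.4 x + 96.6 y = 6894.39
-129.6 x − 71.8 y = 6527.81
Solving the 2×2 system: x ≈ -66.2, y ≈ 28.6 km.

(-66.2, 28.6)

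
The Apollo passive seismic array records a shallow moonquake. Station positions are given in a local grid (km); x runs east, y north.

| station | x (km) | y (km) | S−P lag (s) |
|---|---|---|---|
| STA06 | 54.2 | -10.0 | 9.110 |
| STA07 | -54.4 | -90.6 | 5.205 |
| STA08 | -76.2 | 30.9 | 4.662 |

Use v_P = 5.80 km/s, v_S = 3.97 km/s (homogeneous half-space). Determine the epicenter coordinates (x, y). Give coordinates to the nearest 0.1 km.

Distance from S−P lag: d = Δt · v_P v_S / (v_P − v_S) = Δt · (5.80·3.97)/(5.80−3.97) ≈ 12.5825·Δt.
So d_STA06 = 114.63, d_STA07 = 65.49, d_STA08 = 58.66 km.
Circle about each station: (x − 54.2)² + (y + 10.0)² = 114.63²; (x + 54.4)² + (y + 90.6)² = 65.49²; (x + 76.2)² + (y − 30.9)² = 58.66².
Subtracting the STA06 equation from the STA07 and STA08 equations removes the quadratic terms:
-217.2 x − 161.2 y = 16981.18
-260.8 x + 81.8 y = 13422.65
Solving the 2×2 system: x ≈ -59.4, y ≈ -25.3 km.

(-59.4, -25.3)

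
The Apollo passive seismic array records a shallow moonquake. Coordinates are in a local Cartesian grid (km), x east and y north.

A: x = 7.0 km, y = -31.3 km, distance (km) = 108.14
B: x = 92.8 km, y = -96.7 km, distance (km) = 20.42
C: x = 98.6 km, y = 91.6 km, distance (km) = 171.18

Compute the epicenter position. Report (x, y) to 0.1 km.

x ≈ 103.8 km, y ≈ -79.5 km

Circle about each station: (x − 7.0)² + (y + 31.3)² = 108.14²; (x − 92.8)² + (y + 96.7)² = 20.42²; (x − 98.6)² + (y − 91.6)² = 171.18².
Subtracting the A equation from the B and C equations removes the quadratic terms:
171.6 x − 130.8 y = 28211.32
183.2 x + 245.8 y = -524.50
Solving the 2×2 system: x ≈ 103.8, y ≈ -79.5 km.
Check against A (with the unrounded x, y): √((x − 7.0)²+(y + 31.3)²) = 108.14 ≈ 108.14 km. ✓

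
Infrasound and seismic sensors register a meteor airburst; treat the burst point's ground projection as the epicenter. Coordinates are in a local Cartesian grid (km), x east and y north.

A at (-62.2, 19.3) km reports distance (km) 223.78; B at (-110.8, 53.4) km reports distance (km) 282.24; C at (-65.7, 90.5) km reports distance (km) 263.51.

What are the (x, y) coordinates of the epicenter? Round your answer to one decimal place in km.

142.6 km east, -70.9 km north

Circle about each station: (x + 62.2)² + (y − 19.3)² = 223.78²; (x + 110.8)² + (y − 53.4)² = 282.24²; (x + 65.7)² + (y − 90.5)² = 263.51².
Subtracting pairs of circle equations eliminates x²+y² and gives linear equations (the radical axes):
-97.2 x + 68.2 y = -18695.06
-7.0 x + 142.4 y = -11094.62
Solving the 2×2 system: x ≈ 142.6, y ≈ -70.9 km.
Check against A (with the unrounded x, y): √((x + 62.2)²+(y − 19.3)²) = 223.77 ≈ 223.78 km. ✓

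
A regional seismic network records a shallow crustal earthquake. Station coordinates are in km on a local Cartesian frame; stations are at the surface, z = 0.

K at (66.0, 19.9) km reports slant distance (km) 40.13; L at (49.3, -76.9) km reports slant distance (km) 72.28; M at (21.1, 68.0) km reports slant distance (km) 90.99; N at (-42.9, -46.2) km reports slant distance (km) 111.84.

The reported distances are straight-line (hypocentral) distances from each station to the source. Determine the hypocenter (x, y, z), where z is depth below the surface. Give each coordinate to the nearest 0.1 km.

(59.8, -10.2, 25.8)

Each station gives a sphere (x−x_i)² + (y−y_i)² + z² = d_i² (stations at z=0).
Subtracting the K sphere from L and M: z² cancels, leaving linear equations in x and y:
-33.4 x − 193.6 y = -21.89
-89.8 x + 96.2 y = -6351.56
Solving: x ≈ 59.799, y ≈ -10.204 km (keep extra digits for the depth step; rounded: 59.8, -10.2).
Then from the K sphere: z² = 40.13² − (x − 66.0)² − (y − 19.9)² with x = 59.799, y = -10.204, so z ≈ 25.801 ≈ 25.8 km.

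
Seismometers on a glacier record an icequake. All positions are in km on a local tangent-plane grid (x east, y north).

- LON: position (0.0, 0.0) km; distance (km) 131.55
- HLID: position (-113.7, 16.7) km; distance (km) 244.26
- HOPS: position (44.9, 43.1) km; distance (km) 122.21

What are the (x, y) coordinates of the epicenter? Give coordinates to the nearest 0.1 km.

x ≈ 120.4 km, y ≈ -53.0 km

Circle about each station: x² + y² = 131.55²; (x + 113.7)² + (y − 16.7)² = 244.26²; (x − 44.9)² + (y − 43.1)² = 122.21².
Subtracting pairs of circle equations eliminates x²+y² and gives linear equations (the radical axes):
-227.4 x + 33.4 y = -29150.97
89.8 x + 86.2 y = 6243.74
Solving the 2×2 system: x ≈ 120.4, y ≈ -53.0 km.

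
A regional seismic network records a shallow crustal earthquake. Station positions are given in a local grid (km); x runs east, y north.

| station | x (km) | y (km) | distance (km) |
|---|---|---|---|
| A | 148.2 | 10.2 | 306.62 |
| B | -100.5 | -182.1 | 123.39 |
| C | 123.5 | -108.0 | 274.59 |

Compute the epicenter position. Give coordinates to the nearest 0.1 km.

Circle about each station: (x − 148.2)² + (y − 10.2)² = 306.62²; (x + 100.5)² + (y + 182.1)² = 123.39²; (x − 123.5)² + (y + 108.0)² = 274.59².
Subtracting the A equation from the B and C equations removes the quadratic terms:
-497.4 x − 384.6 y = 99984.11
-49.4 x − 236.4 y = 23465.13
Solving the 2×2 system: x ≈ -148.2, y ≈ -68.3 km.
Check against A (with the unrounded x, y): √((x − 148.2)²+(y − 10.2)²) = 306.63 ≈ 306.62 km. ✓

x ≈ -148.2 km, y ≈ -68.3 km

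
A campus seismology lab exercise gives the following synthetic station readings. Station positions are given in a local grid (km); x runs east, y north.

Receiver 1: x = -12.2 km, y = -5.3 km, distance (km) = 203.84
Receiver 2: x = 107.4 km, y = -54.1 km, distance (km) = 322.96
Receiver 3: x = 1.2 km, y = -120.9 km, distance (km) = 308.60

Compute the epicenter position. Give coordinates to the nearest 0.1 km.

(-140.0, 153.5)

Circle about each station: (x + 12.2)² + (y + 5.3)² = 203.84²; (x − 107.4)² + (y + 54.1)² = 322.96²; (x − 1.2)² + (y + 120.9)² = 308.60².
Subtracting the Receiver 1 equation from the Receiver 2 and Receiver 3 equations removes the quadratic terms:
239.2 x − 97.6 y = -48467.78
26.8 x − 231.2 y = -39241.89
Solving the 2×2 system: x ≈ -140.0, y ≈ 153.5 km.
Check against Receiver 1 (with the unrounded x, y): √((x + 12.2)²+(y + 5.3)²) = 203.84 ≈ 203.84 km. ✓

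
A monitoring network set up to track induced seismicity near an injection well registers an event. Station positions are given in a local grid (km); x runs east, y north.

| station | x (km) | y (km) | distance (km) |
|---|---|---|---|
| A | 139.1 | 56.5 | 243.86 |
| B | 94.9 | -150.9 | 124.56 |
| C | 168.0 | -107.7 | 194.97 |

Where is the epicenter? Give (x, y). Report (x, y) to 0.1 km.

Circle about each station: (x − 139.1)² + (y − 56.5)² = 243.86²; (x − 94.9)² + (y + 150.9)² = 124.56²; (x − 168.0)² + (y + 107.7)² = 194.97².
Subtracting the A equation from the B and C equations removes the quadratic terms:
-88.4 x − 414.8 y = 53188.27
57.8 x − 328.4 y = 38736.63
Solving the 2×2 system: x ≈ -26.4, y ≈ -122.6 km.

x ≈ -26.4 km, y ≈ -122.6 km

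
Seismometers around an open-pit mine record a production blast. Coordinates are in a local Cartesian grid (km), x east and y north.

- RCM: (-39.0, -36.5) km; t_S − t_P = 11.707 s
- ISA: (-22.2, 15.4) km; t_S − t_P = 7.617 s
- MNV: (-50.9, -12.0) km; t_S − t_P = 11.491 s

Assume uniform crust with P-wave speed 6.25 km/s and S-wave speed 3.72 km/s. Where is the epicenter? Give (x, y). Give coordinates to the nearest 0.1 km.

(46.5, 28.8)

Distance from S−P lag: d = Δt · v_P v_S / (v_P − v_S) = Δt · (6.25·3.72)/(6.25−3.72) ≈ 9.1897·Δt.
So d_RCM = 107.58, d_ISA = 70.00, d_MNV = 105.60 km.
Circle about each station: (x + 39.0)² + (y + 36.5)² = 107.58²; (x + 22.2)² + (y − 15.4)² = 70.00²; (x + 50.9)² + (y + 12.0)² = 105.60².
Subtracting the RCM equation from the ISA and MNV equations removes the quadratic terms:
33.6 x + 103.8 y = 4550.21
-23.8 x + 49.0 y = 303.66
Solving the 2×2 system: x ≈ 46.5, y ≈ 28.8 km.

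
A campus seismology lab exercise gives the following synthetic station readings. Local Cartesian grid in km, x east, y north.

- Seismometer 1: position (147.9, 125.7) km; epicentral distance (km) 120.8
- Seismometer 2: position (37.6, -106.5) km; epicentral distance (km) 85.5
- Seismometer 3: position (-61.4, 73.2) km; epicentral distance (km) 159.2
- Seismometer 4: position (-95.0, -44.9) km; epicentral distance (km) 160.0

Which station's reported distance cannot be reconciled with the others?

Seismometer 1

Solve using three stations at a time. Using Seismometer 2, Seismometer 3, Seismometer 4 (subtract circle equations pairwise → linear system) gives (x, y) ≈ (63.7, -25.2).
Distances from that point to each station vs reported:
  Seismometer 1: calculated 172.7 vs reported 120.8 → residual 51.9 km
  Seismometer 2: calculated 85.4 vs reported 85.5 → residual 0.1 km
  Seismometer 3: calculated 159.2 vs reported 159.2 → residual 0.0 km
  Seismometer 4: calculated 160.0 vs reported 160.0 → residual 0.0 km
Seismometer 2, Seismometer 3, Seismometer 4 are mutually consistent (residuals ≈ 0); Seismometer 1 is off by 51.9 km.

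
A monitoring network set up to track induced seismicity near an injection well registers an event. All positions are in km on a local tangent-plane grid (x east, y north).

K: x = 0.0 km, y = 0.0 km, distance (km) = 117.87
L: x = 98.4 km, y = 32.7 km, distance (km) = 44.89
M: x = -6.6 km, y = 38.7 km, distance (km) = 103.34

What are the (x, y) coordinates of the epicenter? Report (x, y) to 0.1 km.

89.5 km east, 76.7 km north

Circle about each station: x² + y² = 117.87²; (x − 98.4)² + (y − 32.7)² = 44.89²; (x + 6.6)² + (y − 38.7)² = 103.34².
Subtracting the K equation from the L and M equations removes the quadratic terms:
196.8 x + 65.4 y = 22630.07
-13.2 x + 77.4 y = 4755.43
Solving the 2×2 system: x ≈ 89.5, y ≈ 76.7 km.
Check against K (with the unrounded x, y): √(x²+y²) = 117.87 ≈ 117.87 km. ✓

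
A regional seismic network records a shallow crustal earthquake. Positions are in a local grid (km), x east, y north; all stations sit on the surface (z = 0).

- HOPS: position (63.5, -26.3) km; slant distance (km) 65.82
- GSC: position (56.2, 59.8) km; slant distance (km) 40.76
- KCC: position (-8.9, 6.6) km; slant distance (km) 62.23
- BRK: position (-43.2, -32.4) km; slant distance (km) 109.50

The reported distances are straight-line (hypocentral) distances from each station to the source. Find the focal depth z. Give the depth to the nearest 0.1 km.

Each station gives a sphere (x−x_i)² + (y−y_i)² + z² = d_i² (stations at z=0).
Subtracting the HOPS sphere from GSC and KCC: z² cancels, leaving linear equations in x and y:
-14.6 x + 172.2 y = 4681.43
-144.8 x + 65.8 y = -4141.47
Solving: x ≈ 42.596, y ≈ 30.798 km (keep extra digits for the depth step; rounded: 42.6, 30.8).
Then from the HOPS sphere: z² = 65.82² − (x − 63.5)² − (y + 26.3)² with x = 42.596, y = 30.798, so z ≈ 25.201 ≈ 25.2 km.
Check against BRK (with the unrounded solution): distance 109.50 ≈ 109.50 km. ✓

z ≈ 25.2 km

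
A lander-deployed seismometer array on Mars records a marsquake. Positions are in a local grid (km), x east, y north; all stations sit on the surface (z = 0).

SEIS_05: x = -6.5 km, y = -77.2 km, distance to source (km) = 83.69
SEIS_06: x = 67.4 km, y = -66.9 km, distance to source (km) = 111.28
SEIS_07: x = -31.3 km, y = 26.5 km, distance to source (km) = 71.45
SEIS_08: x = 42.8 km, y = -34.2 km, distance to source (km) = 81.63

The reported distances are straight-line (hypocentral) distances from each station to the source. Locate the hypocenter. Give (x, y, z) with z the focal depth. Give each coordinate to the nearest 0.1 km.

x ≈ -13.9 km, y ≈ -15.0 km, depth ≈ 55.5 km

Each station gives a sphere (x−x_i)² + (y−y_i)² + z² = d_i² (stations at z=0).
Subtracting the SEIS_05 sphere from SEIS_06 and SEIS_07: z² cancels, leaving linear equations in x and y:
147.8 x + 20.6 y = -2362.94
-49.6 x + 207.4 y = -2421.24
Solving: x ≈ -13.897, y ≈ -14.998 km (keep extra digits for the depth step; rounded: -13.9, -15.0).
Then from the SEIS_05 sphere: z² = 83.69² − (x + 6.5)² − (y + 77.2)² with x = -13.897, y = -14.998, so z ≈ 55.500 ≈ 55.5 km.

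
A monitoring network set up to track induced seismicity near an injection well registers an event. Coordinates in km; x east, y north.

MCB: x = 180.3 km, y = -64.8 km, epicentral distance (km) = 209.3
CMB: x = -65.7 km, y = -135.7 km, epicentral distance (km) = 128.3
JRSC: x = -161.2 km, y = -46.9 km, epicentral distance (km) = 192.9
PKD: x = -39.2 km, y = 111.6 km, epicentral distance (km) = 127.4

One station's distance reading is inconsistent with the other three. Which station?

Solve using three stations at a time. Using MCB, CMB, PKD (subtract circle equations pairwise → linear system) gives (x, y) ≈ (-22.9, -14.7).
Distances from that point to each station vs reported:
  MCB: calculated 209.3 vs reported 209.3 → residual 0.0 km
  CMB: calculated 128.3 vs reported 128.3 → residual 0.0 km
  JRSC: calculated 142.0 vs reported 192.9 → residual 50.9 km
  PKD: calculated 127.4 vs reported 127.4 → residual 0.0 km
MCB, CMB, PKD are mutually consistent (residuals ≈ 0); JRSC is off by 50.9 km.

JRSC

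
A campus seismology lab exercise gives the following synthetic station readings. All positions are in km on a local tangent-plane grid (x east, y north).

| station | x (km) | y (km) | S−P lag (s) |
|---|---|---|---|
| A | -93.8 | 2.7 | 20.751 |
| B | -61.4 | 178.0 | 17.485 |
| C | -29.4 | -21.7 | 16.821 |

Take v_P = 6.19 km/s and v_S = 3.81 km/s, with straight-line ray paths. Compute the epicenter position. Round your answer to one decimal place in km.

Distance from S−P lag: d = Δt · v_P v_S / (v_P − v_S) = Δt · (6.19·3.81)/(6.19−3.81) ≈ 9.9092·Δt.
So d_A = 205.63, d_B = 173.26, d_C = 166.68 km.
Circle about each station: (x + 93.8)² + (y − 2.7)² = 205.63²; (x + 61.4)² + (y − 178.0)² = 173.26²; (x + 29.4)² + (y + 21.7)² = 166.68².
Subtracting pairs of circle equations eliminates x²+y² and gives linear equations (the radical axes):
64.8 x + 350.6 y = 38912.90
128.8 x − 48.8 y = 7030.99
Solving the 2×2 system: x ≈ 90.3, y ≈ 94.3 km.

90.3 km east, 94.3 km north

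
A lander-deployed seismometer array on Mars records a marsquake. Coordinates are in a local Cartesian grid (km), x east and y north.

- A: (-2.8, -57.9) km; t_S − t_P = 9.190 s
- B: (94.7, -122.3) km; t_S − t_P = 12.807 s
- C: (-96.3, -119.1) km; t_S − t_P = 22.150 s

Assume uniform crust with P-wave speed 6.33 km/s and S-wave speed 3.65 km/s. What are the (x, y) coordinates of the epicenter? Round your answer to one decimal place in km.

x ≈ 64.5 km, y ≈ -16.1 km

Distance from S−P lag: d = Δt · v_P v_S / (v_P − v_S) = Δt · (6.33·3.65)/(6.33−3.65) ≈ 8.6211·Δt.
So d_A = 79.23, d_B = 110.41, d_C = 190.96 km.
Circle about each station: (x + 2.8)² + (y + 57.9)² = 79.23²; (x − 94.7)² + (y + 122.3)² = 110.41²; (x + 96.3)² + (y + 119.1)² = 190.96².
Subtracting pairs of circle equations eliminates x²+y² and gives linear equations (the radical axes):
195.0 x − 128.8 y = 14652.15
-187.0 x − 122.4 y = -10090.08
Solving the 2×2 system: x ≈ 64.5, y ≈ -16.1 km.
Check against A (with the unrounded x, y): √((x + 2.8)²+(y + 57.9)²) = 79.22 ≈ 79.23 km. ✓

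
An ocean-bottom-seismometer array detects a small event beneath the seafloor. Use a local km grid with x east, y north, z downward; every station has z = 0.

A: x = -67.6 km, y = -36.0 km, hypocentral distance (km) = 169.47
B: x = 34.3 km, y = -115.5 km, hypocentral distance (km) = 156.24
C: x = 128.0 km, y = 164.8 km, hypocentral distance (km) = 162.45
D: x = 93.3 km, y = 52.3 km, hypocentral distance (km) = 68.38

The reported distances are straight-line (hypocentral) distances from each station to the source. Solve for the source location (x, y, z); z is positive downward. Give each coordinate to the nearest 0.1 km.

(80.3, 21.4, 59.6)

Each station gives a sphere (x−x_i)² + (y−y_i)² + z² = d_i² (stations at z=0).
Subtracting the A sphere from B and C: z² cancels, leaving linear equations in x and y:
203.8 x − 159.0 y = 12960.12
391.2 x + 401.6 y = 40007.36
Solving: x ≈ 80.293, y ≈ 21.406 km (keep extra digits for the depth step; rounded: 80.3, 21.4).
Then from the A sphere: z² = 169.47² − (x + 67.6)² − (y + 36.0)² with x = 80.293, y = 21.406, so z ≈ 59.601 ≈ 59.6 km.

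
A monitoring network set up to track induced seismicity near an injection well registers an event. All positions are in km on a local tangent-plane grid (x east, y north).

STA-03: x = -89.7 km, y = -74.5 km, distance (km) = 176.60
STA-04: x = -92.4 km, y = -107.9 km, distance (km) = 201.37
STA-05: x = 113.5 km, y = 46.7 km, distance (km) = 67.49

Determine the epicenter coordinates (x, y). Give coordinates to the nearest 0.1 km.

46.6 km east, 37.8 km north

Circle about each station: (x + 89.7)² + (y + 74.5)² = 176.60²; (x + 92.4)² + (y + 107.9)² = 201.37²; (x − 113.5)² + (y − 46.7)² = 67.49².
Subtracting the STA-03 equation from the STA-04 and STA-05 equations removes the quadratic terms:
-5.4 x − 66.8 y = -2778.49
406.4 x + 242.4 y = 28099.46
Solving the 2×2 system: x ≈ 46.6, y ≈ 37.8 km.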